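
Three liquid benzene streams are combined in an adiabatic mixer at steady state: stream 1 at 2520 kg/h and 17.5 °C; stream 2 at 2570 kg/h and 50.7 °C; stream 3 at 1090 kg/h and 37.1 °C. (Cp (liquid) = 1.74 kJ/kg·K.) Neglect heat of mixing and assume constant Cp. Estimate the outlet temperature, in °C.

No heat crosses the boundary, so H_out = H_in.
Σ ṁᵢCp,ᵢTᵢ = 2520×1.74×17.5 + 2570×1.74×50.7 + 1090×1.74×37.1 = 373820
Σ ṁᵢCp,ᵢ = 2520×1.74 + 2570×1.74 + 1090×1.74 = 10753
T_out = 373820 / 10753 = 34.763 °C

T_out = 34.8 °C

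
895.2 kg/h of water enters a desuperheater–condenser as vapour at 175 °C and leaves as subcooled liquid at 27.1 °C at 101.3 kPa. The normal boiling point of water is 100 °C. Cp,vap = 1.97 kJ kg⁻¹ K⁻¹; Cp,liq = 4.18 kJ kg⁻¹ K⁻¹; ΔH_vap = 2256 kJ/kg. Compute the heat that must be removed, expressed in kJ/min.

vapour 175→100 °C: -147.75 kJ/kg
condensation at 100 °C: -2256 kJ/kg
liquid 100→27.1 °C: -304.72 kJ/kg
Δh = -147.75 + -2256 + -304.72 = -2708.5 kJ/kg
Q = ṁ·Δh = 895.2 kg/h × -2708.5 kJ/kg = -2.4246e+06 kJ/h
|Q| = 673.51 kW = 40410 kJ/min

Q_c = 40400 kJ/min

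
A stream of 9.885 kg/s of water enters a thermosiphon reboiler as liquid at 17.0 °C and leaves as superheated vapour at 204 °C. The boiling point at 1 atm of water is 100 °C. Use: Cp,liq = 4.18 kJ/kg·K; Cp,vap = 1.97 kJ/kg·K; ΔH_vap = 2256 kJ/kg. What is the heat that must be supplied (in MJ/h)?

Q = 99900 MJ/h

liquid 17.0→100 °C: 346.94 kJ/kg
vaporisation at 100 °C: 2256 kJ/kg
vapour 100→204 °C: 204.88 kJ/kg
Δh = 346.94 + 2256 + 204.88 = 2807.8 kJ/kg
Q = ṁ·Δh = 9.885 kg/s × 2807.8 kJ/kg = 27755 kJ/s
|Q| = 27755 kW = 99919 MJ/h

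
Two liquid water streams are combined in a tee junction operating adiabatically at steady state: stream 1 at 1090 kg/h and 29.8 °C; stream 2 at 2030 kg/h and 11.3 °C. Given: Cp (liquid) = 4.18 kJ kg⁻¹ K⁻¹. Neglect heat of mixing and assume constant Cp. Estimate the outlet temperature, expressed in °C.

Energy balance with Q = 0: Σ ṁᵢCp,ᵢ(T_out − Tᵢ) = 0
Σ ṁᵢCp,ᵢTᵢ = 1090×4.18×29.8 + 2030×4.18×11.3 = 231660
Σ ṁᵢCp,ᵢ = 1090×4.18 + 2030×4.18 = 13042
T_out = 231660 / 13042 = 17.763 °C

T_out = 17.8 °C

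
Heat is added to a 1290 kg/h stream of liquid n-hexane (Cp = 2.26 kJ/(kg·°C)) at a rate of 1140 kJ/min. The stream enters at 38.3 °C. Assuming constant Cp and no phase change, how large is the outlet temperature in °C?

T_out = 61.8 °C

Q = 1140 kJ/min = 68400 kJ/h
ΔT = Q/(ṁ·Cp) = 68400/(1290×2.26) = 23.462 K
T_out = 38.3 + 23.462 = 61.762 °C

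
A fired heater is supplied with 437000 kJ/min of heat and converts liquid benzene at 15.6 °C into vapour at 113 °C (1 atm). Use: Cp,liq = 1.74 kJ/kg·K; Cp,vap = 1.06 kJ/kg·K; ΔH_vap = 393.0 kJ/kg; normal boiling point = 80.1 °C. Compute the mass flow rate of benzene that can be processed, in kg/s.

ṁ = 13.5 kg/s

Δh = 1.74×(80.1−15.6) + 393.0 + 1.06×(113−80.1) = 540.1 kJ/kg
Q = 437000 kJ/min = 7283.3 kJ/s = 7283.3 kJ/s
ṁ = Q/Δh = 7283.3 / 540.1 = 13.485 kg/s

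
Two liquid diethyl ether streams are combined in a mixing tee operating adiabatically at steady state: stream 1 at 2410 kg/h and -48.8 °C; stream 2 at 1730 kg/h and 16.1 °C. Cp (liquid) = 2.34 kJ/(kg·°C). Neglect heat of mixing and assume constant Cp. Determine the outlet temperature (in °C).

T_out = -21.7 °C

Energy balance with Q = 0: Σ ṁᵢCp,ᵢ(T_out − Tᵢ) = 0
Σ ṁᵢCp,ᵢTᵢ = 2410×2.34×-48.8 + 1730×2.34×16.1 = -210030
Σ ṁᵢCp,ᵢ = 2410×2.34 + 1730×2.34 = 9687.6
T_out = -210030 / 9687.6 = -21.68 °C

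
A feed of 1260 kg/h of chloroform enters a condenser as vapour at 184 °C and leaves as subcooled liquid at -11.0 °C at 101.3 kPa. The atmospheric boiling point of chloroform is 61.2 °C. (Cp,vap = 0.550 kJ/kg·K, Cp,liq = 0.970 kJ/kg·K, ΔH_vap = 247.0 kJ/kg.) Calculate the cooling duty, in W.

vapour 184→61.2 °C: -67.54 kJ/kg
condensation at 61.2 °C: -247 kJ/kg
liquid 61.2→-11.0 °C: -70.034 kJ/kg
Δh = -67.54 + -247 + -70.034 = -384.57 kJ/kg
Q = ṁ·Δh = 1260 kg/h × -384.57 kJ/kg = -484560 kJ/h
|Q| = 134.6 kW = 134600 W

Q_c = 135000 W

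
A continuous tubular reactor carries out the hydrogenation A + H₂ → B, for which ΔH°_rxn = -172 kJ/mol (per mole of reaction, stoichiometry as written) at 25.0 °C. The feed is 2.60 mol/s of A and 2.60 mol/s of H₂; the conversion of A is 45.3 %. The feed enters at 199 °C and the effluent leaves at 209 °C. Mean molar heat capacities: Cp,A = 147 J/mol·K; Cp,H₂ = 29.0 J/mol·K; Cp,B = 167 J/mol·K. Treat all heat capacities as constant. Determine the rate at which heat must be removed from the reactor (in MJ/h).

Q_out = 720 MJ/h

Extent of reaction ξ = 0.453 × 2.60 = 1.1778 mol/s
Reaction term: ξ·ΔH°_rxn = 1.1778 × -172 = -202.58 kJ/s
Sensible, feed 199→25 °C: -79.622 kJ/s
Outlet flows (mol/s): A 1.4222, H₂ 1.4222, B 1.1778
Sensible, products 25→209 °C: 82.248 kJ/s
Q = ΔH = -199.96 kJ/s = -199.96 kW
Heat removed = 719.84 MJ/h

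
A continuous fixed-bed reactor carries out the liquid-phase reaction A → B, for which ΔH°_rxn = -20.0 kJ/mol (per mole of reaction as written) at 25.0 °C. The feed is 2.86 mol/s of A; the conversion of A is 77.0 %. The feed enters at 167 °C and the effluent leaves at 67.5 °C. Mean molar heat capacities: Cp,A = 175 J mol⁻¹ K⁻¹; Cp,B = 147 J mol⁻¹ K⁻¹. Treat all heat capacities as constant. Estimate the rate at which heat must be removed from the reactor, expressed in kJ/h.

Extent of reaction ξ = 0.770 × 2.86 = 2.2022 mol/s
Reaction term: ξ·ΔH°_rxn = 2.2022 × -20.0 = -44.044 kJ/s
Sensible, feed 167→25 °C: -71.071 kJ/s
Outlet flows (mol/s): A 0.6578, B 2.2022
Sensible, products 25→67.5 °C: 18.651 kJ/s
Q = ΔH = -96.464 kJ/s = -96.464 kW
Heat removed = 347270 kJ/h

Q_out = 347000 kJ/h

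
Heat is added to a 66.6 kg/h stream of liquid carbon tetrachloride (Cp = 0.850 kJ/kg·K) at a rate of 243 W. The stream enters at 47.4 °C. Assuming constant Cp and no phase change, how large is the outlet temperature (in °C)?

T_out = 62.9 °C

Q = 243 W = 874.8 kJ/h
ΔT = Q/(ṁ·Cp) = 874.8/(66.6×0.850) = 15.453 K
T_out = 47.4 + 15.453 = 62.853 °C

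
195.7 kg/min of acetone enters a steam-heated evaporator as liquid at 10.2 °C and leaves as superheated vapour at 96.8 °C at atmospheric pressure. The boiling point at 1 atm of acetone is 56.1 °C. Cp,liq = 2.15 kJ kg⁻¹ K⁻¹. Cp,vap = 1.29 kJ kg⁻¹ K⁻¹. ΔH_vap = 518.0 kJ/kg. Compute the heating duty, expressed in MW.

Q = 2.18 MW

liquid 10.2→56.1 °C: 98.685 kJ/kg
vaporisation at 56.1 °C: 518 kJ/kg
vapour 56.1→96.8 °C: 52.503 kJ/kg
Δh = 98.685 + 518 + 52.503 = 669.19 kJ/kg
Q = ṁ·Δh = 195.7 kg/min × 669.19 kJ/kg = 130960 kJ/min
|Q| = 2182.7 kW = 2.1827 MW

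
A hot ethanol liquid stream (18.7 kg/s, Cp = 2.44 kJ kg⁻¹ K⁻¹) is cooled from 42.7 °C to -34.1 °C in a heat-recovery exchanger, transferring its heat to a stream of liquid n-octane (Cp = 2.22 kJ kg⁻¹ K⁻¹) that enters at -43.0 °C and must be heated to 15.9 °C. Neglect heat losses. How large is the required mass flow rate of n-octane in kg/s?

Heat released by hot stream: Q = 18.7 × 2.44 × (42.7 − -34.1) = 3504.2 kJ/s
Energy balance on cold side (adiabatic exchanger): Q = ṁ_c·Cp_c·(T_c,out − T_c,in)
ṁ_c = 3504.2 / [2.22 × (15.9 − -43.0)] = 26.799 kg/s

ṁ_c = 26.8 kg/s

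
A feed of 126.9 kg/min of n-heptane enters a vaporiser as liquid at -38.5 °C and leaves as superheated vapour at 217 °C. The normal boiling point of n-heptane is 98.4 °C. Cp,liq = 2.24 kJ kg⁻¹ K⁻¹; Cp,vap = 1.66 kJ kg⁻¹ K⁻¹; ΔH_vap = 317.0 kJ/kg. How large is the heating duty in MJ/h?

liquid -38.5→98.4 °C: 306.66 kJ/kg
vaporisation at 98.4 °C: 317 kJ/kg
vapour 98.4→217 °C: 196.88 kJ/kg
Δh = 306.66 + 317 + 196.88 = 820.53 kJ/kg
Q = ṁ·Δh = 126.9 kg/min × 820.53 kJ/kg = 104130 kJ/min
|Q| = 1735.4 kW = 6247.5 MJ/h

Q = 6250 MJ/h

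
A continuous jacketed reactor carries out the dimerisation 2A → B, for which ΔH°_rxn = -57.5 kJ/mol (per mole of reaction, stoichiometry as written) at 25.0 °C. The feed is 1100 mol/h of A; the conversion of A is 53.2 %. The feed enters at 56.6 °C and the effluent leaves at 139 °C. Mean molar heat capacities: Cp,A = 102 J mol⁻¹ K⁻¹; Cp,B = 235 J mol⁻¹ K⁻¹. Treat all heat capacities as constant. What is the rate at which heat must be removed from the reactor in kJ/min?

Extent of reaction ξ = 0.532 × 1100 / 2 = 292.6 mol/h
Reaction term: ξ·ΔH°_rxn = 292.6 × -57.5 = -16824 kJ/h
Sensible, feed 56.6→25 °C: -3545.5 kJ/h
Outlet flows (mol/h): A 514.8, B 292.6
Sensible, products 25→139 °C: 13825 kJ/h
Q = ΔH = -6545.2 kJ/h = -1.8181 kW
Heat removed = 109.09 kJ/min

Q_out = 109 kJ/min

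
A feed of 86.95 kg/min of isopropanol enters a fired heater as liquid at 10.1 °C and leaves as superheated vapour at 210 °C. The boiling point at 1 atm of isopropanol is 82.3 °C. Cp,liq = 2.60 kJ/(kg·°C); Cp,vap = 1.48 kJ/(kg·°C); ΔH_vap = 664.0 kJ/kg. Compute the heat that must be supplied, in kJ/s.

liquid 10.1→82.3 °C: 187.72 kJ/kg
vaporisation at 82.3 °C: 664 kJ/kg
vapour 82.3→210 °C: 189 kJ/kg
Δh = 187.72 + 664 + 189 = 1040.7 kJ/kg
Q = ṁ·Δh = 86.95 kg/min × 1040.7 kJ/kg = 90490 kJ/min
|Q| = 1508.2 kW

Q = 1510 kJ/s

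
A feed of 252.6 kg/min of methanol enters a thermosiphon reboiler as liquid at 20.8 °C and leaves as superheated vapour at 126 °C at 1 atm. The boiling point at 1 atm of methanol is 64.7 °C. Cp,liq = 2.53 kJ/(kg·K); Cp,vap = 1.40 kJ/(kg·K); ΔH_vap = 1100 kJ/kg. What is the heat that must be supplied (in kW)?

Q = 5460 kW

liquid 20.8→64.7 °C: 111.07 kJ/kg
vaporisation at 64.7 °C: 1100 kJ/kg
vapour 64.7→126 °C: 85.82 kJ/kg
Δh = 111.07 + 1100 + 85.82 = 1296.9 kJ/kg
Q = ṁ·Δh = 252.6 kg/min × 1296.9 kJ/kg = 327590 kJ/min
|Q| = 5459.9 kW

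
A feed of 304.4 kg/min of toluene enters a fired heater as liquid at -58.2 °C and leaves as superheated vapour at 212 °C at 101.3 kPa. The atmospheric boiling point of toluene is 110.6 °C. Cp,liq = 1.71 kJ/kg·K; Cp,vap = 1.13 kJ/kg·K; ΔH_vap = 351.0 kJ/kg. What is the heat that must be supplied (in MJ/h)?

liquid -58.2→110.6 °C: 288.65 kJ/kg
vaporisation at 110.6 °C: 351 kJ/kg
vapour 110.6→212 °C: 114.58 kJ/kg
Δh = 288.65 + 351 + 114.58 = 754.23 kJ/kg
Q = ṁ·Δh = 304.4 kg/min × 754.23 kJ/kg = 229590 kJ/min
|Q| = 3826.5 kW = 13775 MJ/h

Q = 13800 MJ/h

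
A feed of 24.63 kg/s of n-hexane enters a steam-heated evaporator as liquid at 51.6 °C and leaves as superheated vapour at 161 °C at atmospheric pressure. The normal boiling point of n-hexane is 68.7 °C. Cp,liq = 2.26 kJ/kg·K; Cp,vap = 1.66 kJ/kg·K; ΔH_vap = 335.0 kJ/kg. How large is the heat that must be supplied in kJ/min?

Q = 779000 kJ/min

liquid 51.6→68.7 °C: 38.646 kJ/kg
vaporisation at 68.7 °C: 335 kJ/kg
vapour 68.7→161 °C: 153.22 kJ/kg
Δh = 38.646 + 335 + 153.22 = 526.86 kJ/kg
Q = ṁ·Δh = 24.63 kg/s × 526.86 kJ/kg = 12977 kJ/s
|Q| = 12977 kW = 778600 kJ/min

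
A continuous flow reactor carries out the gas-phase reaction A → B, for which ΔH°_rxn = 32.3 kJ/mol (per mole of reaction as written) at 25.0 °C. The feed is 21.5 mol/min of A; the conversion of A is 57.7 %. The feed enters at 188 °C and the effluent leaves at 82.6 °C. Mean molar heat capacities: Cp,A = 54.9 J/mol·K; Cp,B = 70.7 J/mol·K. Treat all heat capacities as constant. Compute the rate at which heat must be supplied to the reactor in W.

Q_in = 4790 W

Extent of reaction ξ = 0.577 × 21.5 = 12.405 mol/min
Reaction term: ξ·ΔH°_rxn = 12.405 × 32.3 = 400.7 kJ/min
Sensible, feed 188→25 °C: -192.4 kJ/min
Outlet flows (mol/min): A 9.0945, B 12.405
Sensible, products 25→82.6 °C: 79.278 kJ/min
Q = ΔH = 287.58 kJ/min = 4.793 kW
Heat supplied = 4793 W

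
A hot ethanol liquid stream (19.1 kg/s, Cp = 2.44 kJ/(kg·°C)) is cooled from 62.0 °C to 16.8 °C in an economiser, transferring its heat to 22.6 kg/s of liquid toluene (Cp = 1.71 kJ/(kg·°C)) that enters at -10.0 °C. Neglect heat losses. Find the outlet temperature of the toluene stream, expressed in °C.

Heat released by hot stream: Q = 19.1 × 2.44 × (62.0 − 16.8) = 2106.5 kJ/s
Energy balance on cold side (adiabatic exchanger): Q = ṁ_c·Cp_c·(T_c,out − T_c,in)
T_c,out = -10.0 + 2106.5/(22.6 × 1.71) = 44.508 °C

T_c,out = 44.5 °C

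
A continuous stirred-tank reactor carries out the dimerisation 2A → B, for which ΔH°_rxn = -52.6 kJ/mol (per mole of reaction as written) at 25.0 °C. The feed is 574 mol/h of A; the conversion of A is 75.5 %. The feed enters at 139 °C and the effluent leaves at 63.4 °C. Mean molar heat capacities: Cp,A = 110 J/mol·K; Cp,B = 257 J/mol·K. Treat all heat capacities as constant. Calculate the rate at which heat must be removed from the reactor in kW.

Extent of reaction ξ = 0.755 × 574 / 2 = 216.69 mol/h
Reaction term: ξ·ΔH°_rxn = 216.69 × -52.6 = -11398 kJ/h
Sensible, feed 139→25 °C: -7198 kJ/h
Outlet flows (mol/h): A 140.63, B 216.69
Sensible, products 25→63.4 °C: 2732.4 kJ/h
Q = ΔH = -15863 kJ/h = -4.4064 kW
Heat removed = 4.4064 kW

Q_out = 4.41 kW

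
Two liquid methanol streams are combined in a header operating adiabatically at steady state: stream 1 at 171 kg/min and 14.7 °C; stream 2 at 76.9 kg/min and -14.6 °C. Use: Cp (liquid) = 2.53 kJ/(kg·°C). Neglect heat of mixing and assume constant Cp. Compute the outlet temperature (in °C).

No heat crosses the boundary, so H_out = H_in.
T_out = Σ ṁᵢCp,ᵢTᵢ / Σ ṁᵢCp,ᵢ
      = 3519.1 / 627.19 = 5.611 °C

T_out = 5.61 °C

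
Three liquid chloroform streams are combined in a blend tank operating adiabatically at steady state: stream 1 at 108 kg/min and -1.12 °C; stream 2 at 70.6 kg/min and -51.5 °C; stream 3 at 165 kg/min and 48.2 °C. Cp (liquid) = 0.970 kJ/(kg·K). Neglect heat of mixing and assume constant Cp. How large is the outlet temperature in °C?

Adiabatic, steady state ⇒ Σ ṁᵢCp,ᵢ(T_out − Tᵢ) = 0
Σ ṁᵢCp,ᵢTᵢ = 108×0.970×-1.12 + 70.6×0.970×-51.5 + 165×0.970×48.2 = 4070.3
Σ ṁᵢCp,ᵢ = 108×0.970 + 70.6×0.970 + 165×0.970 = 333.29
T_out = 4070.3 / 333.29 = 12.212 °C

T_out = 12.2 °C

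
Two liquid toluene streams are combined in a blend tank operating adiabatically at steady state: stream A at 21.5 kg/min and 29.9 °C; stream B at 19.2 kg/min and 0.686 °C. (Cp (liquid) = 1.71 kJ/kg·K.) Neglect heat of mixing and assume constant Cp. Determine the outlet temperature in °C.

T_out = 16.1 °C

Adiabatic, steady state ⇒ Σ ṁᵢCp,ᵢ(T_out − Tᵢ) = 0
Σ ṁᵢCp,ᵢTᵢ = 21.5×1.71×29.9 + 19.2×1.71×0.686 = 1121.8
Σ ṁᵢCp,ᵢ = 21.5×1.71 + 19.2×1.71 = 69.597
T_out = 1121.8 / 69.597 = 16.118 °C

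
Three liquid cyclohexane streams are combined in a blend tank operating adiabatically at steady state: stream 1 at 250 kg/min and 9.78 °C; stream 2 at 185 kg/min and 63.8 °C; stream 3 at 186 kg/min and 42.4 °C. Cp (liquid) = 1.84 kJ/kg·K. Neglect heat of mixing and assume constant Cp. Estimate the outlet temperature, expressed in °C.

Adiabatic, steady state ⇒ Σ ṁᵢCp,ᵢ(T_out − Tᵢ) = 0
T_out = Σ ṁᵢCp,ᵢTᵢ / Σ ṁᵢCp,ᵢ
      = 40727 / 1142.6 = 35.643 °C

T_out = 35.6 °C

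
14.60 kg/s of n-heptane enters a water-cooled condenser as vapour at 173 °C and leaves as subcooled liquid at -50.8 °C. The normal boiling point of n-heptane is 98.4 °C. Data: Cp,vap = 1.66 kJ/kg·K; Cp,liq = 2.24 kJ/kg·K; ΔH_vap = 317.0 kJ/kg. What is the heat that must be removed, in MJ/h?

vapour 173→98.4 °C: -123.84 kJ/kg
condensation at 98.4 °C: -317 kJ/kg
liquid 98.4→-50.8 °C: -334.21 kJ/kg
Δh = -123.84 + -317 + -334.21 = -775.04 kJ/kg
Q = ṁ·Δh = 14.60 kg/s × -775.04 kJ/kg = -11316 kJ/s
|Q| = 11316 kW = 40736 MJ/h

Q_c = 40700 MJ/h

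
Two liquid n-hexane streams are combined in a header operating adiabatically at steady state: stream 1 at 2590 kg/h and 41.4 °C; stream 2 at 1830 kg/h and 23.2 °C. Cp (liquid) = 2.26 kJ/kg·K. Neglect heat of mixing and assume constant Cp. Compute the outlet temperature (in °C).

T_out = 33.9 °C

No heat crosses the boundary, so H_out = H_in.
T_out = Σ ṁᵢCp,ᵢTᵢ / Σ ṁᵢCp,ᵢ
      = 338280 / 9989.2 = 33.865 °C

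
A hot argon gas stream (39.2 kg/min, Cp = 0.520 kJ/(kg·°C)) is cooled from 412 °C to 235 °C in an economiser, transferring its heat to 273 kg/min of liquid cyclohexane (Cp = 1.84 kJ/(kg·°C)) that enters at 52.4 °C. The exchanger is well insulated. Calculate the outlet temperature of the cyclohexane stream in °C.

Heat released by hot stream: Q = 39.2 × 0.520 × (412 − 235) = 3608 kJ/min
Energy balance on cold side (adiabatic exchanger): Q = ṁ_c·Cp_c·(T_c,out − T_c,in)
T_c,out = 52.4 + 3608/(273 × 1.84) = 59.583 °C

T_c,out = 59.6 °C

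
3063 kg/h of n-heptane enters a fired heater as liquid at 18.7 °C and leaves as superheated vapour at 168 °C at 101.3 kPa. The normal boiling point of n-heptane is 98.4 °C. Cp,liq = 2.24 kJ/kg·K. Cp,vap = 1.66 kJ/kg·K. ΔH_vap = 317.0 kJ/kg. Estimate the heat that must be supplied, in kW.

Q = 520 kW

liquid 18.7→98.4 °C: 178.53 kJ/kg
vaporisation at 98.4 °C: 317 kJ/kg
vapour 98.4→168 °C: 115.54 kJ/kg
Δh = 178.53 + 317 + 115.54 = 611.06 kJ/kg
Q = ṁ·Δh = 3063 kg/h × 611.06 kJ/kg = 1.8717e+06 kJ/h
|Q| = 519.91 kW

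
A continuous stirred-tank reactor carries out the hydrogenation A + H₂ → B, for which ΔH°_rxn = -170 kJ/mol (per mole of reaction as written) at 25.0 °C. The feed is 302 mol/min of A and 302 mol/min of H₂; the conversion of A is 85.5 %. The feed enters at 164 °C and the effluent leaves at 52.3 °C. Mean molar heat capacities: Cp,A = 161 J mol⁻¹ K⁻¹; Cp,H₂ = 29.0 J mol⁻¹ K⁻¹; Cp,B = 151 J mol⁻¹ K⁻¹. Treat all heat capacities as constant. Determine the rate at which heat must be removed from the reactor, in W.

Extent of reaction ξ = 0.855 × 302 = 258.21 mol/min
Reaction term: ξ·ΔH°_rxn = 258.21 × -170 = -43896 kJ/min
Sensible, feed 164→25 °C: -7975.8 kJ/min
Outlet flows (mol/min): A 43.79, H₂ 43.79, B 258.21
Sensible, products 25→52.3 °C: 1291.6 kJ/min
Q = ΔH = -50580 kJ/min = -843 kW
Heat removed = 843000 W

Q_out = 843000 W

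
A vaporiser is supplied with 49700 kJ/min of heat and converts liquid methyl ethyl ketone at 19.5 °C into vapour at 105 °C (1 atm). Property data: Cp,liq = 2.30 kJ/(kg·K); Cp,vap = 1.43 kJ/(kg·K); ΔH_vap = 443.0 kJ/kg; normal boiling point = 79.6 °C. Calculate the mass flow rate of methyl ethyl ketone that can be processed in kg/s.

Δh = 2.30×(79.6−19.5) + 443.0 + 1.43×(105−79.6) = 617.55 kJ/kg
Q = 49700 kJ/min = 828.33 kJ/s = 828.33 kJ/s
ṁ = Q/Δh = 828.33 / 617.55 = 1.3413 kg/s

ṁ = 1.34 kg/s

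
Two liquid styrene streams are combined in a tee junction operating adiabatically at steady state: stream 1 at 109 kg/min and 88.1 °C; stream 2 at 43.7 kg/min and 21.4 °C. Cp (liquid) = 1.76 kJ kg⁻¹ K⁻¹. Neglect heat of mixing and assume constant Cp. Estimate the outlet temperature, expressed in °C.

No heat crosses the boundary, so H_out = H_in.
T_out = Σ ṁᵢCp,ᵢTᵢ / Σ ṁᵢCp,ᵢ
      = 18547 / 268.75 = 69.012 °C

T_out = 69.0 °C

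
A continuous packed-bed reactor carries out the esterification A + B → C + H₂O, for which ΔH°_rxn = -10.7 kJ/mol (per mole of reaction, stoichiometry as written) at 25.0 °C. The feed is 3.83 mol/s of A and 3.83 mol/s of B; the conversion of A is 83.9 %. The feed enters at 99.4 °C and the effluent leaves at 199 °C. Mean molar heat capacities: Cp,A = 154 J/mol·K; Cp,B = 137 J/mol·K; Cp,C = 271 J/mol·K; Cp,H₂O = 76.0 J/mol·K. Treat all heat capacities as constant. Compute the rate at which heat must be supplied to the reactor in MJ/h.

Q_in = 389 MJ/h

Extent of reaction ξ = 0.839 × 3.83 = 3.2134 mol/s
Reaction term: ξ·ΔH°_rxn = 3.2134 × -10.7 = -34.383 kJ/s
Sensible, feed 99.4→25 °C: -82.921 kJ/s
Outlet flows (mol/s): A 0.61663, B 0.61663, C 3.2134, H₂O 3.2134
Sensible, products 25→199 °C: 225.24 kJ/s
Q = ΔH = 107.94 kJ/s = 107.94 kW
Heat supplied = 388.57 MJ/h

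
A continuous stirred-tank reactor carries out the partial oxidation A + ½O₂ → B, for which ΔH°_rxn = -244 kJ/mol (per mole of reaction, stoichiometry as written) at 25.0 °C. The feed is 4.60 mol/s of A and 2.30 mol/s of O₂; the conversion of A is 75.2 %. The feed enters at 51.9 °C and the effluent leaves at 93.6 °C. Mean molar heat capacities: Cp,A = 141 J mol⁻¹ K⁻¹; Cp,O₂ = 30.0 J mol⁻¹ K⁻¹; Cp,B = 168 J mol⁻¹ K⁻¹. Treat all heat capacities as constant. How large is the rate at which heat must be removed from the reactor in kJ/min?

Q_out = 48700 kJ/min

Extent of reaction ξ = 0.752 × 4.60 = 3.4592 mol/s
Reaction term: ξ·ΔH°_rxn = 3.4592 × -244 = -844.04 kJ/s
Sensible, feed 51.9→25 °C: -19.303 kJ/s
Outlet flows (mol/s): A 1.1408, O₂ 0.5704, B 3.4592
Sensible, products 25→93.6 °C: 52.075 kJ/s
Q = ΔH = -811.27 kJ/s = -811.27 kW
Heat removed = 48676 kJ/min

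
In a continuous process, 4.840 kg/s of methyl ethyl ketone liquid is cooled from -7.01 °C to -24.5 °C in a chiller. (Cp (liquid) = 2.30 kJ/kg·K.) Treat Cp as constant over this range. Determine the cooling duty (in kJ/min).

Q_c = 11700 kJ/min

Q = ṁ·Cp·ΔT = 4.840 × 2.30 × (-24.5 − -7.01) = -194.7 kJ/s
Cooling duty = 11682 kJ/min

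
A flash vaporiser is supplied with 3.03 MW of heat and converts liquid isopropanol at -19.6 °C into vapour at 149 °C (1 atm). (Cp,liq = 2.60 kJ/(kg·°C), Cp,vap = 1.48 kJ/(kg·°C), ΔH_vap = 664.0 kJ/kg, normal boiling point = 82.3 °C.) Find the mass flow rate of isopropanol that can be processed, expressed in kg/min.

ṁ = 177 kg/min

Δh = 2.60×(82.3−-19.6) + 664.0 + 1.48×(149−82.3) = 1027.7 kJ/kg
Q = 3.03 MW = 3030 kJ/s = 181800 kJ/min
ṁ = Q/Δh = 181800 / 1027.7 = 176.91 kg/min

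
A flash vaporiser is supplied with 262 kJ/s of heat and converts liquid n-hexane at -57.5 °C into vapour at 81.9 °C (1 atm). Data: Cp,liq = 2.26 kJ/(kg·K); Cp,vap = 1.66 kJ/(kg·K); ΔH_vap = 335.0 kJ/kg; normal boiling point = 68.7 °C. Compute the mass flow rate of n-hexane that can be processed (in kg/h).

Δh = 2.26×(68.7−-57.5) + 335.0 + 1.66×(81.9−68.7) = 642.12 kJ/kg
Q = 262 kJ/s = 262 kJ/s = 943200 kJ/h
ṁ = Q/Δh = 943200 / 642.12 = 1468.9 kg/h

ṁ = 1470 kg/h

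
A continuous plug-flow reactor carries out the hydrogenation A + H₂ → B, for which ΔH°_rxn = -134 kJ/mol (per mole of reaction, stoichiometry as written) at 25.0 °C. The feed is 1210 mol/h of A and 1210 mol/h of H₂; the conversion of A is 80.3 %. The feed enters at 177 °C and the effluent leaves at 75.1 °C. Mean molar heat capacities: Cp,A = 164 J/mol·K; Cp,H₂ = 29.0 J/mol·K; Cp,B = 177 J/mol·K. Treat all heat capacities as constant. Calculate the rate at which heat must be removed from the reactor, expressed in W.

Extent of reaction ξ = 0.803 × 1210 = 971.63 mol/h
Reaction term: ξ·ΔH°_rxn = 971.63 × -134 = -130200 kJ/h
Sensible, feed 177→25 °C: -35497 kJ/h
Outlet flows (mol/h): A 238.37, H₂ 238.37, B 971.63
Sensible, products 25→75.1 °C: 10921 kJ/h
Q = ΔH = -154770 kJ/h = -42.993 kW
Heat removed = 42993 W

Q_out = 43000 W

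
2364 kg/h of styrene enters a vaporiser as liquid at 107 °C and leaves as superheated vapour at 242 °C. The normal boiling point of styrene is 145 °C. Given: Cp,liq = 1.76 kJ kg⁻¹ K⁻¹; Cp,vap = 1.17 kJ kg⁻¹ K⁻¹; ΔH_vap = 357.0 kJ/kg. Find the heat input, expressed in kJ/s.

liquid 107→145 °C: 66.88 kJ/kg
vaporisation at 145 °C: 357 kJ/kg
vapour 145→242 °C: 113.49 kJ/kg
Δh = 66.88 + 357 + 113.49 = 537.37 kJ/kg
Q = ṁ·Δh = 2364 kg/h × 537.37 kJ/kg = 1.2703e+06 kJ/h
|Q| = 352.87 kW

Q = 353 kJ/s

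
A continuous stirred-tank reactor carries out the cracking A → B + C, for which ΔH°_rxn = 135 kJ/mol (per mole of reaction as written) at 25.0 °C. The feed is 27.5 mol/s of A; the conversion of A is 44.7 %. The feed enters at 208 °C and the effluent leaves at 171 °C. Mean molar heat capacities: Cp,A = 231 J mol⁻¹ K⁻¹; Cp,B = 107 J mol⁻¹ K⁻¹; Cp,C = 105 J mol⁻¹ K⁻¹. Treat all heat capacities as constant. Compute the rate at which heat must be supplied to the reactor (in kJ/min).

Extent of reaction ξ = 0.447 × 27.5 = 12.293 mol/s
Reaction term: ξ·ΔH°_rxn = 12.293 × 135 = 1659.5 kJ/s
Sensible, feed 208→25 °C: -1162.5 kJ/s
Outlet flows (mol/s): A 15.207, B 12.293, C 12.293
Sensible, products 25→171 °C: 893.37 kJ/s
Q = ΔH = 1390.3 kJ/s = 1390.3 kW
Heat supplied = 83421 kJ/min

Q_in = 83400 kJ/min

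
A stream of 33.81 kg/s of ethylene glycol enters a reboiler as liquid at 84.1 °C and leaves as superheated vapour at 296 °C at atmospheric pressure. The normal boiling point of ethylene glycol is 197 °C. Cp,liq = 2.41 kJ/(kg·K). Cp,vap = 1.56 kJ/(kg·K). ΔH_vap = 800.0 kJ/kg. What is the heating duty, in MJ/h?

Q = 149000 MJ/h

liquid 84.1→197 °C: 272.09 kJ/kg
vaporisation at 197 °C: 800 kJ/kg
vapour 197→296 °C: 154.44 kJ/kg
Δh = 272.09 + 800 + 154.44 = 1226.5 kJ/kg
Q = ṁ·Δh = 33.81 kg/s × 1226.5 kJ/kg = 41469 kJ/s
|Q| = 41469 kW = 149290 MJ/h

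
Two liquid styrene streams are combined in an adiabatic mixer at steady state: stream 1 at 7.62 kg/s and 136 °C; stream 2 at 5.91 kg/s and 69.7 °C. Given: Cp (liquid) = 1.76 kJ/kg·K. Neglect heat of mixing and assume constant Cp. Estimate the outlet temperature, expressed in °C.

No heat crosses the boundary, so H_out = H_in.
Σ ṁᵢCp,ᵢTᵢ = 7.62×1.76×136 + 5.91×1.76×69.7 = 2548.9
Σ ṁᵢCp,ᵢ = 7.62×1.76 + 5.91×1.76 = 23.813
T_out = 2548.9 / 23.813 = 107.04 °C

T_out = 107 °C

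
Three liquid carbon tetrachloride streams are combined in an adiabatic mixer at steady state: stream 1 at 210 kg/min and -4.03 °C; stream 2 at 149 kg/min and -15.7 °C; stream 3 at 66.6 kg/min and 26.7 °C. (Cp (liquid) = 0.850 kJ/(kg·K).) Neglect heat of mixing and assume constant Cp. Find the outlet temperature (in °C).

No heat crosses the boundary, so H_out = H_in.
Σ ṁᵢCp,ᵢTᵢ = 210×0.850×-4.03 + 149×0.850×-15.7 + 66.6×0.850×26.7 = -1196.3
Σ ṁᵢCp,ᵢ = 210×0.850 + 149×0.850 + 66.6×0.850 = 361.76
T_out = -1196.3 / 361.76 = -3.3068 °C

T_out = -3.31 °C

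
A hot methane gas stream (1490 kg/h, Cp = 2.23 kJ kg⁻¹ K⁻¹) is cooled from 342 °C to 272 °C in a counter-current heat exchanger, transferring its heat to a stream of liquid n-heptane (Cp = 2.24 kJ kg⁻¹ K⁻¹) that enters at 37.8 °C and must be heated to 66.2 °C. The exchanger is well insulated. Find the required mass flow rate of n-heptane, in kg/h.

Heat released by hot stream: Q = 1490 × 2.23 × (342 − 272) = 232590 kJ/h
Energy balance on cold side (adiabatic exchanger): Q = ṁ_c·Cp_c·(T_c,out − T_c,in)
ṁ_c = 232590 / [2.24 × (66.2 − 37.8)] = 3656.1 kg/h

ṁ_c = 3660 kg/h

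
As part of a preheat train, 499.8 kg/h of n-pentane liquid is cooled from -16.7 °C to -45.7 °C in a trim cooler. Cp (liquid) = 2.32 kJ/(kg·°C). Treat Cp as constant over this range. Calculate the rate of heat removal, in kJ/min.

Q_c = 560 kJ/min

Q = ṁ·Cp·ΔT = 499.8 × 2.32 × (-45.7 − -16.7) = -33627 kJ/h
Converting: 33627 / 3600 s = 9.3407 kW
Cooling duty = 560.44 kJ/min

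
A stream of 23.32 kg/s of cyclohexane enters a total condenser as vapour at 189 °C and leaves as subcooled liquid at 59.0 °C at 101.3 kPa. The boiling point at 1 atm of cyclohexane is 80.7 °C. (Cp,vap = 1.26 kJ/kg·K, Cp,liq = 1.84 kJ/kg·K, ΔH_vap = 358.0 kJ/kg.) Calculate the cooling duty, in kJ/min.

Q_c = 748000 kJ/min

vapour 189→80.7 °C: -136.46 kJ/kg
condensation at 80.7 °C: -358 kJ/kg
liquid 80.7→59.0 °C: -39.928 kJ/kg
Δh = -136.46 + -358 + -39.928 = -534.39 kJ/kg
Q = ṁ·Δh = 23.32 kg/s × -534.39 kJ/kg = -12462 kJ/s
|Q| = 12462 kW = 747710 kJ/min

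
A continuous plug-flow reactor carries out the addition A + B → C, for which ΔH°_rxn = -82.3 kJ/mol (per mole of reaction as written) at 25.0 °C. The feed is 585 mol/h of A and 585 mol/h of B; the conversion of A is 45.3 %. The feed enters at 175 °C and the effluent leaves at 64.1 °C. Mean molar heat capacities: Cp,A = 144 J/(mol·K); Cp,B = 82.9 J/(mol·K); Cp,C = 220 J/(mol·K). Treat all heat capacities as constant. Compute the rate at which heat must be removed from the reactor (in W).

Extent of reaction ξ = 0.453 × 585 = 265 mol/h
Reaction term: ξ·ΔH°_rxn = 265 × -82.3 = -21810 kJ/h
Sensible, feed 175→25 °C: -19910 kJ/h
Outlet flows (mol/h): A 320, B 320, C 265
Sensible, products 25→64.1 °C: 5118.5 kJ/h
Q = ΔH = -36602 kJ/h = -10.167 kW
Heat removed = 10167 W

Q_out = 10200 W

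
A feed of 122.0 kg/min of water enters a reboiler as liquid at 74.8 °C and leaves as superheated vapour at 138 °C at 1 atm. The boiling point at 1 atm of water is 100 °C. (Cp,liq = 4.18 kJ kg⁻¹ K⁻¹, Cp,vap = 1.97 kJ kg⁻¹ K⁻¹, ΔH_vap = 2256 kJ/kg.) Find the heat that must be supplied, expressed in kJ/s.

Q = 4950 kJ/s

liquid 74.8→100 °C: 105.34 kJ/kg
vaporisation at 100 °C: 2256 kJ/kg
vapour 100→138 °C: 74.86 kJ/kg
Δh = 105.34 + 2256 + 74.86 = 2436.2 kJ/kg
Q = ṁ·Δh = 122.0 kg/min × 2436.2 kJ/kg = 297220 kJ/min
|Q| = 4953.6 kW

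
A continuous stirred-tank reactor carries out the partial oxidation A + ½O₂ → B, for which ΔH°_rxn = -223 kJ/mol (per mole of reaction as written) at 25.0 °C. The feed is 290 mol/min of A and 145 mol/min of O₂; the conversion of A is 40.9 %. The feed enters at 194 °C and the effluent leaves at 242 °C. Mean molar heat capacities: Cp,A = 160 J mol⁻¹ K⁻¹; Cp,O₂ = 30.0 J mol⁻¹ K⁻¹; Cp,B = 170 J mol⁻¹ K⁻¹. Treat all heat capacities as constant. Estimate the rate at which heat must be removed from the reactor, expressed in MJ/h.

Q_out = 1450 MJ/h

Extent of reaction ξ = 0.409 × 290 = 118.61 mol/min
Reaction term: ξ·ΔH°_rxn = 118.61 × -223 = -26450 kJ/min
Sensible, feed 194→25 °C: -8576.8 kJ/min
Outlet flows (mol/min): A 171.39, O₂ 85.695, B 118.61
Sensible, products 25→242 °C: 10884 kJ/min
Q = ΔH = -24143 kJ/min = -402.38 kW
Heat removed = 1448.6 MJ/h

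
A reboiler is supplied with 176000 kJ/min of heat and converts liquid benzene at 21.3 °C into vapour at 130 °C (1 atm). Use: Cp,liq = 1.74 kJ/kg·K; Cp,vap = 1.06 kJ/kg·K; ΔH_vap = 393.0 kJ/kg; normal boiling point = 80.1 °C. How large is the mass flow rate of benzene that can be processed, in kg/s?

Δh = 1.74×(80.1−21.3) + 393.0 + 1.06×(130−80.1) = 548.21 kJ/kg
Q = 176000 kJ/min = 2933.3 kJ/s = 2933.3 kJ/s
ṁ = Q/Δh = 2933.3 / 548.21 = 5.3508 kg/s

ṁ = 5.35 kg/s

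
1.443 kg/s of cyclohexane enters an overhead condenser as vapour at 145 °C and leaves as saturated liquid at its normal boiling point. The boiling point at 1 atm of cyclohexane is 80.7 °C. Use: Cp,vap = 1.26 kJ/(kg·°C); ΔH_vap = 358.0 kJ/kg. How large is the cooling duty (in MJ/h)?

Q_c = 2280 MJ/h

vapour 145→80.7 °C: -81.018 kJ/kg
condensation at 80.7 °C: -358 kJ/kg
Δh = -81.018 + -358 = -439.02 kJ/kg
Q = ṁ·Δh = 1.443 kg/s × -439.02 kJ/kg = -633.5 kJ/s
|Q| = 633.5 kW = 2280.6 MJ/h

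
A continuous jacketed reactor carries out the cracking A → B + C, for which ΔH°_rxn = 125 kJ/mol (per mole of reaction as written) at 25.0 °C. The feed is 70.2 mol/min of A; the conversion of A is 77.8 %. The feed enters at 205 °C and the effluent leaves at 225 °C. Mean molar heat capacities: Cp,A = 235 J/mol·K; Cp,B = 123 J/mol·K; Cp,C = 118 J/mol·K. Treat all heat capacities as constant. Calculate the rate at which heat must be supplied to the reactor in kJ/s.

Q_in = 120 kJ/s

Extent of reaction ξ = 0.778 × 70.2 = 54.616 mol/min
Reaction term: ξ·ΔH°_rxn = 54.616 × 125 = 6826.9 kJ/min
Sensible, feed 205→25 °C: -2969.5 kJ/min
Outlet flows (mol/min): A 15.584, B 54.616, C 54.616
Sensible, products 25→225 °C: 3364.9 kJ/min
Q = ΔH = 7222.4 kJ/min = 120.37 kW
Heat supplied = 120.37 kJ/s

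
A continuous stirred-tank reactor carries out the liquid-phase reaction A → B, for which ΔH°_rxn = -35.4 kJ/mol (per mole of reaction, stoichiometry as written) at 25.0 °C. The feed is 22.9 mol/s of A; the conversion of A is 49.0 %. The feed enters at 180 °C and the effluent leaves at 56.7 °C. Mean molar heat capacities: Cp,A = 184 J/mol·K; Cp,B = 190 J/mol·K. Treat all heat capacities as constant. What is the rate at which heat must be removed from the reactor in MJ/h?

Q_out = 3290 MJ/h

Extent of reaction ξ = 0.490 × 22.9 = 11.221 mol/s
Reaction term: ξ·ΔH°_rxn = 11.221 × -35.4 = -397.22 kJ/s
Sensible, feed 180→25 °C: -653.11 kJ/s
Outlet flows (mol/s): A 11.679, B 11.221
Sensible, products 25→56.7 °C: 135.71 kJ/s
Q = ΔH = -914.63 kJ/s = -914.63 kW
Heat removed = 3292.7 MJ/h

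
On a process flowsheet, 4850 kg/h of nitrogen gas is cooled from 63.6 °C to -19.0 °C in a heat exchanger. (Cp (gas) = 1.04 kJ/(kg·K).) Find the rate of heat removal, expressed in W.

Q = ṁ·Cp·ΔT = 4850 × 1.04 × (-19.0 − 63.6) = -416630 kJ/h
Converting: 416630 / 3600 s = 115.73 kW
Cooling duty = 115730 W

Q_c = 116000 W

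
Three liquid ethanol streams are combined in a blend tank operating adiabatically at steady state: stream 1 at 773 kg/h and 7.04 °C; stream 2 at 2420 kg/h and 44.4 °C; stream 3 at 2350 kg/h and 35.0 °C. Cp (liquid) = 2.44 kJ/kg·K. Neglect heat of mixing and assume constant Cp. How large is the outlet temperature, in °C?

Adiabatic, steady state ⇒ Σ ṁᵢCp,ᵢ(T_out − Tᵢ) = 0
T_out = Σ ṁᵢCp,ᵢTᵢ / Σ ṁᵢCp,ᵢ
      = 476140 / 13525 = 35.205 °C

T_out = 35.2 °C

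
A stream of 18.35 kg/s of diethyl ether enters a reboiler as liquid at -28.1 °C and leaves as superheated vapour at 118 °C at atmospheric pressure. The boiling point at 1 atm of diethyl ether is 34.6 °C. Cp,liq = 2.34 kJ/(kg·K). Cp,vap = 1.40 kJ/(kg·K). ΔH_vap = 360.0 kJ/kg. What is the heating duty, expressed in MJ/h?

Q = 41200 MJ/h

liquid -28.1→34.6 °C: 146.72 kJ/kg
vaporisation at 34.6 °C: 360 kJ/kg
vapour 34.6→118 °C: 116.76 kJ/kg
Δh = 146.72 + 360 + 116.76 = 623.48 kJ/kg
Q = ṁ·Δh = 18.35 kg/s × 623.48 kJ/kg = 11441 kJ/s
|Q| = 11441 kW = 41187 MJ/h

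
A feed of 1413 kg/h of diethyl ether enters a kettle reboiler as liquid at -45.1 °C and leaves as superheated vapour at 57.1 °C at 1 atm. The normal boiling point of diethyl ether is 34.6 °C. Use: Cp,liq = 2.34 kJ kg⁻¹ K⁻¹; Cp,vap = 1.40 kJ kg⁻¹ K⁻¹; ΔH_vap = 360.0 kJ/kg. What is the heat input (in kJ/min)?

liquid -45.1→34.6 °C: 186.5 kJ/kg
vaporisation at 34.6 °C: 360 kJ/kg
vapour 34.6→57.1 °C: 31.5 kJ/kg
Δh = 186.5 + 360 + 31.5 = 578 kJ/kg
Q = ṁ·Δh = 1413 kg/h × 578 kJ/kg = 816710 kJ/h
|Q| = 226.86 kW = 13612 kJ/min

Q = 13600 kJ/min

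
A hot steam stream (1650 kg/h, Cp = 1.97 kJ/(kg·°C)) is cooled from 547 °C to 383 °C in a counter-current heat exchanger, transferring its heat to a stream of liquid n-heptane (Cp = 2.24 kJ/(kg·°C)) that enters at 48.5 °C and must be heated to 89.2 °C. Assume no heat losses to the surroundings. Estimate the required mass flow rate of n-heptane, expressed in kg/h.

ṁ_c = 5850 kg/h

Heat released by hot stream: Q = 1650 × 1.97 × (547 − 383) = 533080 kJ/h
Energy balance on cold side (adiabatic exchanger): Q = ṁ_c·Cp_c·(T_c,out − T_c,in)
ṁ_c = 533080 / [2.24 × (89.2 − 48.5)] = 5847.2 kg/h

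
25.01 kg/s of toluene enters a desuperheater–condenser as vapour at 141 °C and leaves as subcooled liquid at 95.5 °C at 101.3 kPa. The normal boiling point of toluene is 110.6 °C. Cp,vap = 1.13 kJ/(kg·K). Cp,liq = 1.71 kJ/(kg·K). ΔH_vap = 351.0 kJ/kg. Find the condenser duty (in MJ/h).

Q_c = 37000 MJ/h

vapour 141→110.6 °C: -34.352 kJ/kg
condensation at 110.6 °C: -351 kJ/kg
liquid 110.6→95.5 °C: -25.821 kJ/kg
Δh = -34.352 + -351 + -25.821 = -411.17 kJ/kg
Q = ṁ·Δh = 25.01 kg/s × -411.17 kJ/kg = -10283 kJ/s
|Q| = 10283 kW = 37020 MJ/h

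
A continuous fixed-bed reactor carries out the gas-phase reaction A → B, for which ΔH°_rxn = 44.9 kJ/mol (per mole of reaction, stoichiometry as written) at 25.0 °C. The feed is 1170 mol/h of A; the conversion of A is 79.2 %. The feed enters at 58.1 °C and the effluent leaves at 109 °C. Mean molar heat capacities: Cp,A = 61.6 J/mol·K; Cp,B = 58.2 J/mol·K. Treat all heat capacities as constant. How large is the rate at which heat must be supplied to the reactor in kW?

Q_in = 12.5 kW

Extent of reaction ξ = 0.792 × 1170 = 926.64 mol/h
Reaction term: ξ·ΔH°_rxn = 926.64 × 44.9 = 41606 kJ/h
Sensible, feed 58.1→25 °C: -2385.6 kJ/h
Outlet flows (mol/h): A 243.36, B 926.64
Sensible, products 25→109 °C: 5789.4 kJ/h
Q = ΔH = 45010 kJ/h = 12.503 kW
Heat supplied = 12.503 kW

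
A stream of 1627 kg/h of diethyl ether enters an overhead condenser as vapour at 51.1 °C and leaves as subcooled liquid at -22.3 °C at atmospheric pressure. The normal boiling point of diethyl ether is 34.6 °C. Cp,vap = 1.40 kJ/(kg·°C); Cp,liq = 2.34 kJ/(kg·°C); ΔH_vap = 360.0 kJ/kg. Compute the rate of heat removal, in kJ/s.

vapour 51.1→34.6 °C: -23.1 kJ/kg
condensation at 34.6 °C: -360 kJ/kg
liquid 34.6→-22.3 °C: -133.15 kJ/kg
Δh = -23.1 + -360 + -133.15 = -516.25 kJ/kg
Q = ṁ·Δh = 1627 kg/h × -516.25 kJ/kg = -839930 kJ/h
|Q| = 233.31 kW

Q_c = 233 kJ/s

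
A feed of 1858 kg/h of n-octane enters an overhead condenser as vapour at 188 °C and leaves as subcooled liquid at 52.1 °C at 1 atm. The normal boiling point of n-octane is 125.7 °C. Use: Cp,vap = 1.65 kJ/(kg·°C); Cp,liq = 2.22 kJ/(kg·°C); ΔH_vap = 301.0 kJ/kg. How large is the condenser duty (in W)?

Q_c = 293000 W

vapour 188→125.7 °C: -102.79 kJ/kg
condensation at 125.7 °C: -301 kJ/kg
liquid 125.7→52.1 °C: -163.39 kJ/kg
Δh = -102.79 + -301 + -163.39 = -567.19 kJ/kg
Q = ṁ·Δh = 1858 kg/h × -567.19 kJ/kg = -1.0538e+06 kJ/h
|Q| = 292.73 kW = 292730 W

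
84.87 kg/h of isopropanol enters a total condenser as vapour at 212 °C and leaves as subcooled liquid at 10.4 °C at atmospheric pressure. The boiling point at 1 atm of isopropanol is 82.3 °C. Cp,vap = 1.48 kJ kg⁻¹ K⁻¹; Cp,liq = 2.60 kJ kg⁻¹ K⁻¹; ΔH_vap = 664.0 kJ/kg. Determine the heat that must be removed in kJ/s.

vapour 212→82.3 °C: -191.96 kJ/kg
condensation at 82.3 °C: -664 kJ/kg
liquid 82.3→10.4 °C: -186.94 kJ/kg
Δh = -191.96 + -664 + -186.94 = -1042.9 kJ/kg
Q = ṁ·Δh = 84.87 kg/h × -1042.9 kJ/kg = -88511 kJ/h
|Q| = 24.586 kW

Q_c = 24.6 kJ/s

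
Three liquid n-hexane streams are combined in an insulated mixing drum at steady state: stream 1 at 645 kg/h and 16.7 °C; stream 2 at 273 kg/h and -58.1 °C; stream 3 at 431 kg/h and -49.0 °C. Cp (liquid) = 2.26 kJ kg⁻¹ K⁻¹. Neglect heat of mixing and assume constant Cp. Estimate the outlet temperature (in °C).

T_out = -19.4 °C

Adiabatic, steady state ⇒ Σ ṁᵢCp,ᵢ(T_out − Tᵢ) = 0
T_out = Σ ṁᵢCp,ᵢTᵢ / Σ ṁᵢCp,ᵢ
      = -59232 / 3048.7 = -19.428 °C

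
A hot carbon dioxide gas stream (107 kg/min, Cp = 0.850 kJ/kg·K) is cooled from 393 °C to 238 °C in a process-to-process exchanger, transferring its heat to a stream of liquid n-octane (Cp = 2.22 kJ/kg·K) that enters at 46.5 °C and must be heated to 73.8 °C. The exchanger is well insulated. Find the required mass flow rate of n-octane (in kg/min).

ṁ_c = 233 kg/min

Heat released by hot stream: Q = 107 × 0.850 × (393 − 238) = 14097 kJ/min
Energy balance on cold side (adiabatic exchanger): Q = ṁ_c·Cp_c·(T_c,out − T_c,in)
ṁ_c = 14097 / [2.22 × (73.8 − 46.5)] = 232.6 kg/min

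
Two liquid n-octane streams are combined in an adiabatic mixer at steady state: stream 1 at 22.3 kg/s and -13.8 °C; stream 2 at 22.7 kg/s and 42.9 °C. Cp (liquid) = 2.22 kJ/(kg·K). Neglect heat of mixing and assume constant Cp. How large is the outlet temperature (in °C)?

T_out = 14.8 °C

No heat crosses the boundary, so H_out = H_in.
Σ ṁᵢCp,ᵢTᵢ = 22.3×2.22×-13.8 + 22.7×2.22×42.9 = 1478.7
Σ ṁᵢCp,ᵢ = 22.3×2.22 + 22.7×2.22 = 99.9
T_out = 1478.7 / 99.9 = 14.802 °C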